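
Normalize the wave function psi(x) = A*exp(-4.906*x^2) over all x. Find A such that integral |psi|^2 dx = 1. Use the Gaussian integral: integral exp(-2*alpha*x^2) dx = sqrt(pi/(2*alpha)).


integral |psi|^2 dx = A^2 * sqrt(pi/(2*alpha)) = 1
A^2 = sqrt(2*alpha/pi)
= sqrt(2 * 4.906 / pi)
= 1.767274
A = sqrt(1.767274)
= 1.3294

1.3294


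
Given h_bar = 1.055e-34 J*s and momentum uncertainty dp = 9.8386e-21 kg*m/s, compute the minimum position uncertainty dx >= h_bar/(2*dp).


dx = h_bar / (2 * dp)
= 1.055e-34 / (2 * 9.8386e-21)
= 1.055e-34 / 1.9677e-20
= 5.3615e-15 m

5.3615e-15


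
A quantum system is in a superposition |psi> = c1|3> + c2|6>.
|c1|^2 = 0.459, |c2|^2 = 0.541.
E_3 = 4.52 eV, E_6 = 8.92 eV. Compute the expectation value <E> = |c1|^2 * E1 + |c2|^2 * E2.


<E> = |c1|^2 * E1 + |c2|^2 * E2
= 0.459 * 4.52 + 0.541 * 8.92
= 2.0747 + 4.8257
= 6.9004 eV

6.9004


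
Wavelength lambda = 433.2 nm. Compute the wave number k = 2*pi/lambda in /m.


k = 2 * pi / lambda
= 6.2832 / (433.2e-9)
= 6.2832 / 4.3320e-07
= 1.4504e+07 /m

1.4504e+07


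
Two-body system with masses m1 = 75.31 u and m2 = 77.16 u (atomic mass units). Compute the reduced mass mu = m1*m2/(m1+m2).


mu = m1 * m2 / (m1 + m2)
= 75.31 * 77.16 / (75.31 + 77.16)
= 5810.9196 / 152.47
= 38.1119 u

38.1119


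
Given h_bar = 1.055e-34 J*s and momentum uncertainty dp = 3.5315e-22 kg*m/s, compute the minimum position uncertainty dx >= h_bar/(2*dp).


dx = h_bar / (2 * dp)
= 1.055e-34 / (2 * 3.5315e-22)
= 1.055e-34 / 7.0630e-22
= 1.4937e-13 m

1.4937e-13


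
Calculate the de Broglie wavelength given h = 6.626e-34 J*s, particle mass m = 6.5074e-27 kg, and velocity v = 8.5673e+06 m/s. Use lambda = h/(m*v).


lambda = h / (m * v)
= 6.626e-34 / (6.5074e-27 * 8.5673e+06)
= 6.626e-34 / 5.5751e-20
= 1.1885e-14 m

1.1885e-14


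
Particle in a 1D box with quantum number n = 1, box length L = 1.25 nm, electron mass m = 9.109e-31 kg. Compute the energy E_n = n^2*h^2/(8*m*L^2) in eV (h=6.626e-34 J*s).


E = n^2 * h^2 / (8 * m * L^2)
= 1^2 * (6.626e-34)^2 / (8 * 9.109e-31 * (1.25e-9)^2)
= 1 * 4.3904e-67 / (8 * 9.109e-31 * 1.5625e-18)
= 3.8559e-20 J
= 0.2407 eV

0.2407


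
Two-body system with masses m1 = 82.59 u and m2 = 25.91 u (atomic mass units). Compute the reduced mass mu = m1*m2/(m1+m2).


mu = m1 * m2 / (m1 + m2)
= 82.59 * 25.91 / (82.59 + 25.91)
= 2139.9069 / 108.5
= 19.7226 u

19.7226


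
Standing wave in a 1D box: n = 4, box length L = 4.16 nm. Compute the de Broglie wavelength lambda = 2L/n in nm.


lambda = 2L / n
= 2 * 4.16 / 4
= 8.32 / 4
= 2.08 nm

2.08


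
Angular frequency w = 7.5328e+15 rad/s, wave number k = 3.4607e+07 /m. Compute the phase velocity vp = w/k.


vp = w / k
= 7.5328e+15 / 3.4607e+07
= 2.1767e+08 m/s

2.1767e+08


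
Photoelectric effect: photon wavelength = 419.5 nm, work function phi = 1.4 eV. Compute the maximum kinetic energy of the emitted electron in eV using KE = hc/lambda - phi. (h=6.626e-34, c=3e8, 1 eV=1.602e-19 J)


E_photon = hc / lambda
= (6.626e-34)(3e8) / (419.5e-9)
= 4.7385e-19 J
= 2.9579 eV
KE = E_photon - phi
= 2.9579 - 1.4
= 1.5579 eV

1.5579


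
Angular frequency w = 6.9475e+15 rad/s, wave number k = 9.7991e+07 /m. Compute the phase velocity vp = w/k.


vp = w / k
= 6.9475e+15 / 9.7991e+07
= 7.0899e+07 m/s

7.0899e+07


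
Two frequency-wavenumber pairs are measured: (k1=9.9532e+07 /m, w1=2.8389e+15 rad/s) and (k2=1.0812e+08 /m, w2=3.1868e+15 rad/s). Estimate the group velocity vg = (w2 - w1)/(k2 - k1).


vg = (w2 - w1) / (k2 - k1)
= (3.1868e+15 - 2.8389e+15) / (1.0812e+08 - 9.9532e+07)
= 3.4790e+14 / 8.5880e+06
= 4.0510e+07 m/s

4.0510e+07


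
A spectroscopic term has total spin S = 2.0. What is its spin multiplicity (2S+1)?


Spin multiplicity = 2S + 1
= 2 * 2.0 + 1
= 4.0 + 1
= 5

5


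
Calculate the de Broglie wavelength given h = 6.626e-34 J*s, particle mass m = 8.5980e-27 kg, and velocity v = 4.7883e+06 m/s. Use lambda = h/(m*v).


lambda = h / (m * v)
= 6.626e-34 / (8.5980e-27 * 4.7883e+06)
= 6.626e-34 / 4.1170e-20
= 1.6094e-14 m

1.6094e-14


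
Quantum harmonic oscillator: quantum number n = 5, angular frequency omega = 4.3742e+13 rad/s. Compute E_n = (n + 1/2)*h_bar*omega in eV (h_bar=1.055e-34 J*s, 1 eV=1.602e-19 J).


E = (n + 1/2) * h_bar * omega
= (5 + 0.5) * 1.055e-34 * 4.3742e+13
= 5.5 * 4.6148e-21
= 2.5381e-20 J
= 0.1584 eV

0.1584


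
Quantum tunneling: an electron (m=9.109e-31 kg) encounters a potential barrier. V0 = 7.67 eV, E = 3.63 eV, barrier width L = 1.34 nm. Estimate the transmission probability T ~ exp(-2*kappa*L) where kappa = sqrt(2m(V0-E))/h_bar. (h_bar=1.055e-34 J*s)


V0 - E = 4.04 eV = 6.4721e-19 J
kappa = sqrt(2 * m * (V0-E)) / h_bar
= sqrt(2 * 9.109e-31 * 6.4721e-19) / 1.055e-34
= 1.0292e+10 /m
2*kappa*L = 2 * 1.0292e+10 * 1.34e-9
= 27.5838
T = exp(-27.5838) = 1.048319e-12

1.048319e-12


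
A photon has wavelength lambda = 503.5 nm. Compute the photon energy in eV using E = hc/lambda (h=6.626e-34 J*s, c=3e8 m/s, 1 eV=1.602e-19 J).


E = hc / lambda
= (6.626e-34)(3e8) / (503.5e-9)
= 1.9878e-25 / 5.0350e-07
= 3.9480e-19 J
Converting to eV: 3.9480e-19 / 1.602e-19
= 2.4644 eV

2.4644


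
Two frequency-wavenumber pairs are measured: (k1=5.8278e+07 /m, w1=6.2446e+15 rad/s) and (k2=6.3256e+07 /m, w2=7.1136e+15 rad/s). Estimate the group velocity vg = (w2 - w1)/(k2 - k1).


vg = (w2 - w1) / (k2 - k1)
= (7.1136e+15 - 6.2446e+15) / (6.3256e+07 - 5.8278e+07)
= 8.6900e+14 / 4.9780e+06
= 1.7457e+08 m/s

1.7457e+08


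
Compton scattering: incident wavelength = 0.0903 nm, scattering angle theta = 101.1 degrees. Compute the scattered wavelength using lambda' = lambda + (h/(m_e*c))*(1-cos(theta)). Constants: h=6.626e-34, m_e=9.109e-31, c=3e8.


Compton wavelength: h/(m_e*c) = 2.4247e-12 m
d_lambda = 2.4247e-12 * (1 - cos(101.1 deg))
= 2.4247e-12 * 1.192522
= 2.8915e-12 m = 0.002892 nm
lambda' = 0.0903 + 0.002892
= 0.093192 nm

0.093192


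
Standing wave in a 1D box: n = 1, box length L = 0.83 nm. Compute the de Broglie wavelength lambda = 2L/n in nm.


lambda = 2L / n
= 2 * 0.83 / 1
= 1.66 / 1
= 1.66 nm

1.66


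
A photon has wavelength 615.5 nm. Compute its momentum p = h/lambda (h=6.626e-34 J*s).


p = h / lambda
= 6.626e-34 / (615.5e-9)
= 6.626e-34 / 6.1550e-07
= 1.0765e-27 kg*m/s

1.0765e-27


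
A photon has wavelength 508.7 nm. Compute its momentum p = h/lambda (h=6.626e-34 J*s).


p = h / lambda
= 6.626e-34 / (508.7e-9)
= 6.626e-34 / 5.0870e-07
= 1.3025e-27 kg*m/s

1.3025e-27


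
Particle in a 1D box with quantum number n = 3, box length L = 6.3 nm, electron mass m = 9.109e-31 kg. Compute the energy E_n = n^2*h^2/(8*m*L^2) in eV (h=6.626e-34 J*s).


E = n^2 * h^2 / (8 * m * L^2)
= 3^2 * (6.626e-34)^2 / (8 * 9.109e-31 * (6.3e-9)^2)
= 9 * 4.3904e-67 / (8 * 9.109e-31 * 3.9690e-17)
= 1.3662e-20 J
= 0.0853 eV

0.0853


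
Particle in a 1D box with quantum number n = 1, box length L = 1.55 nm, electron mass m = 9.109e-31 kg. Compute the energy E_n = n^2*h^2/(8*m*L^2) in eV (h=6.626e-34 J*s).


E = n^2 * h^2 / (8 * m * L^2)
= 1^2 * (6.626e-34)^2 / (8 * 9.109e-31 * (1.55e-9)^2)
= 1 * 4.3904e-67 / (8 * 9.109e-31 * 2.4025e-18)
= 2.5077e-20 J
= 0.1565 eV

0.1565


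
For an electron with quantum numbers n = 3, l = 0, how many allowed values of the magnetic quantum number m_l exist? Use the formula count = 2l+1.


m_l ranges from -l to +l in integer steps
So m_l goes from -0 to +0
Count = 2l + 1 = 2*0 + 1
= 1

1


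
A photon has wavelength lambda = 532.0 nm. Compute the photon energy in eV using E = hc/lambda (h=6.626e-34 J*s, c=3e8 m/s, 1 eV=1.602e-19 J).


E = hc / lambda
= (6.626e-34)(3e8) / (532.0e-9)
= 1.9878e-25 / 5.3200e-07
= 3.7365e-19 J
Converting to eV: 3.7365e-19 / 1.602e-19
= 2.3324 eV

2.3324


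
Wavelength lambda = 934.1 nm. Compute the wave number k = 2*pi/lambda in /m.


k = 2 * pi / lambda
= 6.2832 / (934.1e-9)
= 6.2832 / 9.3410e-07
= 6.7265e+06 /m

6.7265e+06


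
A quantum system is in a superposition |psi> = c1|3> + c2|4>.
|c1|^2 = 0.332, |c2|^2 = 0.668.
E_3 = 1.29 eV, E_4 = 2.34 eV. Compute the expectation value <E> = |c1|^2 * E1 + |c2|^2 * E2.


<E> = |c1|^2 * E1 + |c2|^2 * E2
= 0.332 * 1.29 + 0.668 * 2.34
= 0.4283 + 1.5631
= 1.9914 eV

1.9914


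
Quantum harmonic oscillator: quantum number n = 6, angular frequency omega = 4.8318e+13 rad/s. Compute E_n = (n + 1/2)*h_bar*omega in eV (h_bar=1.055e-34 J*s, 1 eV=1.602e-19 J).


E = (n + 1/2) * h_bar * omega
= (6 + 0.5) * 1.055e-34 * 4.8318e+13
= 6.5 * 5.0975e-21
= 3.3134e-20 J
= 0.2068 eV

0.2068


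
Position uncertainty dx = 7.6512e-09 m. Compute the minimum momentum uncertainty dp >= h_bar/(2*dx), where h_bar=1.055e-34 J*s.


dp = h_bar / (2 * dx)
= 1.055e-34 / (2 * 7.6512e-09)
= 1.055e-34 / 1.5302e-08
= 6.8943e-27 kg*m/s

6.8943e-27


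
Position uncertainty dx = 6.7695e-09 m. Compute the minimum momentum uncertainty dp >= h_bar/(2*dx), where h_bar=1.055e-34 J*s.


dp = h_bar / (2 * dx)
= 1.055e-34 / (2 * 6.7695e-09)
= 1.055e-34 / 1.3539e-08
= 7.7923e-27 kg*m/s

7.7923e-27


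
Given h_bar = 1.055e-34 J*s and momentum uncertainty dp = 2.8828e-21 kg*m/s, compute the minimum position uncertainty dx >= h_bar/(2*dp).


dx = h_bar / (2 * dp)
= 1.055e-34 / (2 * 2.8828e-21)
= 1.055e-34 / 5.7656e-21
= 1.8298e-14 m

1.8298e-14


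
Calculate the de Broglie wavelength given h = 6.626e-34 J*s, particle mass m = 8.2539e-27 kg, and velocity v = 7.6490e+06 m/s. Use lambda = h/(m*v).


lambda = h / (m * v)
= 6.626e-34 / (8.2539e-27 * 7.6490e+06)
= 6.626e-34 / 6.3134e-20
= 1.0495e-14 m

1.0495e-14


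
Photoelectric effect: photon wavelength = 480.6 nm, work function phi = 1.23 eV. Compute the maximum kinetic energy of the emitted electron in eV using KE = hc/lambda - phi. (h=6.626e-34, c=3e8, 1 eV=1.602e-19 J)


E_photon = hc / lambda
= (6.626e-34)(3e8) / (480.6e-9)
= 4.1361e-19 J
= 2.5818 eV
KE = E_photon - phi
= 2.5818 - 1.23
= 1.3518 eV

1.3518


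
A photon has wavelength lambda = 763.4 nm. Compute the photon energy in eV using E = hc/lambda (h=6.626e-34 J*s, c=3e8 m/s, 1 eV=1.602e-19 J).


E = hc / lambda
= (6.626e-34)(3e8) / (763.4e-9)
= 1.9878e-25 / 7.6340e-07
= 2.6039e-19 J
Converting to eV: 2.6039e-19 / 1.602e-19
= 1.6254 eV

1.6254


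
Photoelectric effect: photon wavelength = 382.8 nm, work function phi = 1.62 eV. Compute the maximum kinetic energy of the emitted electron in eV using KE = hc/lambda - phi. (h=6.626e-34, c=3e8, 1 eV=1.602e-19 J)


E_photon = hc / lambda
= (6.626e-34)(3e8) / (382.8e-9)
= 5.1928e-19 J
= 3.2414 eV
KE = E_photon - phi
= 3.2414 - 1.62
= 1.6214 eV

1.6214


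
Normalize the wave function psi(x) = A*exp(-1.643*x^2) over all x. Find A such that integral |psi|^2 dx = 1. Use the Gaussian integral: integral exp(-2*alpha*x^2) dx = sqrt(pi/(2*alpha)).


integral |psi|^2 dx = A^2 * sqrt(pi/(2*alpha)) = 1
A^2 = sqrt(2*alpha/pi)
= sqrt(2 * 1.643 / pi)
= 1.022725
A = sqrt(1.022725)
= 1.0113

1.0113


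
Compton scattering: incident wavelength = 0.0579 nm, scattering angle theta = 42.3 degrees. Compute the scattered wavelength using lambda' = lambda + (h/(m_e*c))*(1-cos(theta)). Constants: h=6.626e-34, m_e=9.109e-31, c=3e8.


Compton wavelength: h/(m_e*c) = 2.4247e-12 m
d_lambda = 2.4247e-12 * (1 - cos(42.3 deg))
= 2.4247e-12 * 0.260369
= 6.3132e-13 m = 0.000631 nm
lambda' = 0.0579 + 0.000631
= 0.058531 nm

0.058531


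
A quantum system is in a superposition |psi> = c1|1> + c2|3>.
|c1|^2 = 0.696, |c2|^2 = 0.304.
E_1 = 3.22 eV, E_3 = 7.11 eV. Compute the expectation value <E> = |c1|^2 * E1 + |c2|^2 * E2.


<E> = |c1|^2 * E1 + |c2|^2 * E2
= 0.696 * 3.22 + 0.304 * 7.11
= 2.2411 + 2.1614
= 4.4026 eV

4.4026


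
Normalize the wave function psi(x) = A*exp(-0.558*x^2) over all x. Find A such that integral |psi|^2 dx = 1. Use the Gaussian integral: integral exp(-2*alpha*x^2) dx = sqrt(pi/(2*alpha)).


integral |psi|^2 dx = A^2 * sqrt(pi/(2*alpha)) = 1
A^2 = sqrt(2*alpha/pi)
= sqrt(2 * 0.558 / pi)
= 0.596015
A = sqrt(0.596015)
= 0.772

0.772


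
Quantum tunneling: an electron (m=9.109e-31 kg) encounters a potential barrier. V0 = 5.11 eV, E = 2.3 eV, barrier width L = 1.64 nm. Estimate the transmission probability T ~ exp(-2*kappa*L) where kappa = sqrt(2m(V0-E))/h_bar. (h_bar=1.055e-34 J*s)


V0 - E = 2.81 eV = 4.5016e-19 J
kappa = sqrt(2 * m * (V0-E)) / h_bar
= sqrt(2 * 9.109e-31 * 4.5016e-19) / 1.055e-34
= 8.5839e+09 /m
2*kappa*L = 2 * 8.5839e+09 * 1.64e-9
= 28.155
T = exp(-28.155) = 5.921360e-13

5.921360e-13


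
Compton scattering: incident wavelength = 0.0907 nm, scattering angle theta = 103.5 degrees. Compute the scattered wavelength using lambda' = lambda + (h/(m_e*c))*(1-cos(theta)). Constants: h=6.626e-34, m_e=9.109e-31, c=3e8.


Compton wavelength: h/(m_e*c) = 2.4247e-12 m
d_lambda = 2.4247e-12 * (1 - cos(103.5 deg))
= 2.4247e-12 * 1.233445
= 2.9907e-12 m = 0.002991 nm
lambda' = 0.0907 + 0.002991
= 0.093691 nm

0.093691


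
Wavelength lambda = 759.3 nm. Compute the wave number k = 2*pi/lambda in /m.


k = 2 * pi / lambda
= 6.2832 / (759.3e-9)
= 6.2832 / 7.5930e-07
= 8.2750e+06 /m

8.2750e+06


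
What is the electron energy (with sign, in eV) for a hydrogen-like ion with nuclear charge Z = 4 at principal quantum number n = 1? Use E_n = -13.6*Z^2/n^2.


E_n = -13.6 * Z^2 / n^2
= -13.6 * 4^2 / 1^2
= -13.6 * 16 / 1
= -217.6 eV

-217.6


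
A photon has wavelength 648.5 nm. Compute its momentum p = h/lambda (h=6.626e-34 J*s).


p = h / lambda
= 6.626e-34 / (648.5e-9)
= 6.626e-34 / 6.4850e-07
= 1.0217e-27 kg*m/s

1.0217e-27


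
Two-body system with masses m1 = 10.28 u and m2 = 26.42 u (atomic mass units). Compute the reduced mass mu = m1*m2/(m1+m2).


mu = m1 * m2 / (m1 + m2)
= 10.28 * 26.42 / (10.28 + 26.42)
= 271.5976 / 36.7
= 7.4005 u

7.4005


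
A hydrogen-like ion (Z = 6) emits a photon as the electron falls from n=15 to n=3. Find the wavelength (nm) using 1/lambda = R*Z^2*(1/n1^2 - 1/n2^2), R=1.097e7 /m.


1/lambda = R * Z^2 * (1/n1^2 - 1/n2^2)
= 1.097e7 * 6^2 * (1/3^2 - 1/15^2)
= 1.097e7 * 36 * (0.111111 - 0.004444)
= 4.2125e+07 /m
lambda = 1 / 4.2125e+07
= 23.739 nm

23.739


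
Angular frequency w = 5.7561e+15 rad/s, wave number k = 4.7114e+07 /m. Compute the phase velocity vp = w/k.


vp = w / k
= 5.7561e+15 / 4.7114e+07
= 1.2217e+08 m/s

1.2217e+08


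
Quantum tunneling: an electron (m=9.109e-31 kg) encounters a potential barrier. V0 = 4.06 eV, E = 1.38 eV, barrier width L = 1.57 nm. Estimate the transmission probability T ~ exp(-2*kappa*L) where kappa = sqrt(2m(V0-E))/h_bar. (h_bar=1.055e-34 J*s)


V0 - E = 2.68 eV = 4.2934e-19 J
kappa = sqrt(2 * m * (V0-E)) / h_bar
= sqrt(2 * 9.109e-31 * 4.2934e-19) / 1.055e-34
= 8.3829e+09 /m
2*kappa*L = 2 * 8.3829e+09 * 1.57e-9
= 26.3224
T = exp(-26.3224) = 3.700909e-12

3.700909e-12


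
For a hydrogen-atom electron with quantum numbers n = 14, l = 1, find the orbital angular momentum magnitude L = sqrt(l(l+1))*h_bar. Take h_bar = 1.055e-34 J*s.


L = sqrt(l*(l+1)) * h_bar
= sqrt(1 * 2) * 1.055e-34
= sqrt(2) * 1.055e-34
= 1.4142 * 1.055e-34
= 1.4920e-34 J*s

1.4920e-34


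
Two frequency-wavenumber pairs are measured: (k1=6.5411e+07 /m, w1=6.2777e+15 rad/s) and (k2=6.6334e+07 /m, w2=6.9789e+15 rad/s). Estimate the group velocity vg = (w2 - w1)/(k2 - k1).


vg = (w2 - w1) / (k2 - k1)
= (6.9789e+15 - 6.2777e+15) / (6.6334e+07 - 6.5411e+07)
= 7.0120e+14 / 9.2300e+05
= 7.5970e+08 m/s

7.5970e+08


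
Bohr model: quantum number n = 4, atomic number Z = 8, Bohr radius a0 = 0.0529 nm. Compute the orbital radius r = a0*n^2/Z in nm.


r = a0 * n^2 / Z
= 0.0529 * 4^2 / 8
= 0.0529 * 16 / 8
= 0.1058 nm

0.1058


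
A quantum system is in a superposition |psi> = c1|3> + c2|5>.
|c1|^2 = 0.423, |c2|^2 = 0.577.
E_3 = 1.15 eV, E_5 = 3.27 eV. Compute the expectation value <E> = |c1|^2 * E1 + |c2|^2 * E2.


<E> = |c1|^2 * E1 + |c2|^2 * E2
= 0.423 * 1.15 + 0.577 * 3.27
= 0.4864 + 1.8868
= 2.3732 eV

2.3732


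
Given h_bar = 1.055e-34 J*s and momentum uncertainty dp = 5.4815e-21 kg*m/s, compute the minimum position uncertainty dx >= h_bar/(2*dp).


dx = h_bar / (2 * dp)
= 1.055e-34 / (2 * 5.4815e-21)
= 1.055e-34 / 1.0963e-20
= 9.6233e-15 m

9.6233e-15


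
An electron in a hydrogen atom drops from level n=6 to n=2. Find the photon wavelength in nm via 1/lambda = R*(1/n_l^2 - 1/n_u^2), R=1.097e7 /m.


1/lambda = R * (1/n_l^2 - 1/n_u^2)
= 1.097e7 * (1/2^2 - 1/6^2)
= 1.097e7 * (0.25 - 0.027778)
= 1.097e7 * 0.222222
= 2.4378e+06 /m
lambda = 1 / 2.4378e+06 = 410.2097 nm

410.2097


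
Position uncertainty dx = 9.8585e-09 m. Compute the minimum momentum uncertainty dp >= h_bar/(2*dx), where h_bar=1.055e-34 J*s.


dp = h_bar / (2 * dx)
= 1.055e-34 / (2 * 9.8585e-09)
= 1.055e-34 / 1.9717e-08
= 5.3507e-27 kg*m/s

5.3507e-27


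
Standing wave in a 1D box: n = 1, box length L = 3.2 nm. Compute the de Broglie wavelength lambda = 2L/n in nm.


lambda = 2L / n
= 2 * 3.2 / 1
= 6.4 / 1
= 6.4 nm

6.4


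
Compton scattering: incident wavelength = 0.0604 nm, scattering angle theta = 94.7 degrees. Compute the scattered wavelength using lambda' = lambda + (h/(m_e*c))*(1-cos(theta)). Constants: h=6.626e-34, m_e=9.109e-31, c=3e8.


Compton wavelength: h/(m_e*c) = 2.4247e-12 m
d_lambda = 2.4247e-12 * (1 - cos(94.7 deg))
= 2.4247e-12 * 1.081939
= 2.6234e-12 m = 0.002623 nm
lambda' = 0.0604 + 0.002623
= 0.063023 nm

0.063023


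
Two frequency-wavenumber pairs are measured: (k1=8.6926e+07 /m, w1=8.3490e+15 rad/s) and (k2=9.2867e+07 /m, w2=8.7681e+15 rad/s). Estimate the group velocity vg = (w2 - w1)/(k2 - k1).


vg = (w2 - w1) / (k2 - k1)
= (8.7681e+15 - 8.3490e+15) / (9.2867e+07 - 8.6926e+07)
= 4.1910e+14 / 5.9410e+06
= 7.0544e+07 m/s

7.0544e+07


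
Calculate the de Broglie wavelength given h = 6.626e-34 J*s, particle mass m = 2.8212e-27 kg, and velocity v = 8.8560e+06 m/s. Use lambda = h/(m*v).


lambda = h / (m * v)
= 6.626e-34 / (2.8212e-27 * 8.8560e+06)
= 6.626e-34 / 2.4985e-20
= 2.6520e-14 m

2.6520e-14


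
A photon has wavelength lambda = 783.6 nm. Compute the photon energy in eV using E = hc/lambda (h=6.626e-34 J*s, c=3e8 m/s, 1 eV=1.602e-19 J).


E = hc / lambda
= (6.626e-34)(3e8) / (783.6e-9)
= 1.9878e-25 / 7.8360e-07
= 2.5368e-19 J
Converting to eV: 2.5368e-19 / 1.602e-19
= 1.5835 eV

1.5835


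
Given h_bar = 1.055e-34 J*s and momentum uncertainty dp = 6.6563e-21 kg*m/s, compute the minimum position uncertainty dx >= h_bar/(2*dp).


dx = h_bar / (2 * dp)
= 1.055e-34 / (2 * 6.6563e-21)
= 1.055e-34 / 1.3313e-20
= 7.9248e-15 m

7.9248e-15


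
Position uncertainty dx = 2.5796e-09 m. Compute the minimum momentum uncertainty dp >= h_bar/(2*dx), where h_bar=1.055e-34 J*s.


dp = h_bar / (2 * dx)
= 1.055e-34 / (2 * 2.5796e-09)
= 1.055e-34 / 5.1592e-09
= 2.0449e-26 kg*m/s

2.0449e-26


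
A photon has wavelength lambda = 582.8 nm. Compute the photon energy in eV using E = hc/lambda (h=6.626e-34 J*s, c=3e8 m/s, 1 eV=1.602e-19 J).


E = hc / lambda
= (6.626e-34)(3e8) / (582.8e-9)
= 1.9878e-25 / 5.8280e-07
= 3.4108e-19 J
Converting to eV: 3.4108e-19 / 1.602e-19
= 2.1291 eV

2.1291


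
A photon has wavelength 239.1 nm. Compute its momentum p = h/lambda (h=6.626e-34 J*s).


p = h / lambda
= 6.626e-34 / (239.1e-9)
= 6.626e-34 / 2.3910e-07
= 2.7712e-27 kg*m/s

2.7712e-27


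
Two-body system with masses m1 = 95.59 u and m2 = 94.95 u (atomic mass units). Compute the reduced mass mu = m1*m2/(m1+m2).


mu = m1 * m2 / (m1 + m2)
= 95.59 * 94.95 / (95.59 + 94.95)
= 9076.2705 / 190.54
= 47.6345 u

47.6345


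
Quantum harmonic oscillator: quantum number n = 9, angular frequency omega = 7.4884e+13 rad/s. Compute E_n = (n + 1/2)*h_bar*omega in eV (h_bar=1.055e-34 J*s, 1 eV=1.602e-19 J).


E = (n + 1/2) * h_bar * omega
= (9 + 0.5) * 1.055e-34 * 7.4884e+13
= 9.5 * 7.9003e-21
= 7.5052e-20 J
= 0.4685 eV

0.4685


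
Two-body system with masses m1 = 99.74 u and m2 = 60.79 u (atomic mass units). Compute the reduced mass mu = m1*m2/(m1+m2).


mu = m1 * m2 / (m1 + m2)
= 99.74 * 60.79 / (99.74 + 60.79)
= 6063.1946 / 160.53
= 37.7699 u

37.7699


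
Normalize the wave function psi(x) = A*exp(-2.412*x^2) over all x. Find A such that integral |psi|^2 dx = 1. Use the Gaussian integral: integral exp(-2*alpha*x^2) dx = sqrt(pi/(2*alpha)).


integral |psi|^2 dx = A^2 * sqrt(pi/(2*alpha)) = 1
A^2 = sqrt(2*alpha/pi)
= sqrt(2 * 2.412 / pi)
= 1.239164
A = sqrt(1.239164)
= 1.1132

1.1132


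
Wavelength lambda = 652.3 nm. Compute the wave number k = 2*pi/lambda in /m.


k = 2 * pi / lambda
= 6.2832 / (652.3e-9)
= 6.2832 / 6.5230e-07
= 9.6324e+06 /m

9.6324e+06


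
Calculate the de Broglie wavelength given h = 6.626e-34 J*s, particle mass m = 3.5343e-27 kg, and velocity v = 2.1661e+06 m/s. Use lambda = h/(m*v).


lambda = h / (m * v)
= 6.626e-34 / (3.5343e-27 * 2.1661e+06)
= 6.626e-34 / 7.6556e-21
= 8.6550e-14 m

8.6550e-14


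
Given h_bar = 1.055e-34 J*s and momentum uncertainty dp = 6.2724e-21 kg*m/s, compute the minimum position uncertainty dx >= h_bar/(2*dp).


dx = h_bar / (2 * dp)
= 1.055e-34 / (2 * 6.2724e-21)
= 1.055e-34 / 1.2545e-20
= 8.4099e-15 m

8.4099e-15


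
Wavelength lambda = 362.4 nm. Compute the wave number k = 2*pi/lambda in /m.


k = 2 * pi / lambda
= 6.2832 / (362.4e-9)
= 6.2832 / 3.6240e-07
= 1.7338e+07 /m

1.7338e+07


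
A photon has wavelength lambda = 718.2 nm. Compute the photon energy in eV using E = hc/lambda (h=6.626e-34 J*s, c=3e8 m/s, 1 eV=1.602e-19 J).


E = hc / lambda
= (6.626e-34)(3e8) / (718.2e-9)
= 1.9878e-25 / 7.1820e-07
= 2.7678e-19 J
Converting to eV: 2.7678e-19 / 1.602e-19
= 1.7277 eV

1.7277


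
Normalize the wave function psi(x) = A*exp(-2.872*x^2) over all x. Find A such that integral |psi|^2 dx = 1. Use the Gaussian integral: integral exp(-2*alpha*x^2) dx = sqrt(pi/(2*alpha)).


integral |psi|^2 dx = A^2 * sqrt(pi/(2*alpha)) = 1
A^2 = sqrt(2*alpha/pi)
= sqrt(2 * 2.872 / pi)
= 1.352173
A = sqrt(1.352173)
= 1.1628

1.1628


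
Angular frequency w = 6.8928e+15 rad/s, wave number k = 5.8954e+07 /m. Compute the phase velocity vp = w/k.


vp = w / k
= 6.8928e+15 / 5.8954e+07
= 1.1692e+08 m/s

1.1692e+08


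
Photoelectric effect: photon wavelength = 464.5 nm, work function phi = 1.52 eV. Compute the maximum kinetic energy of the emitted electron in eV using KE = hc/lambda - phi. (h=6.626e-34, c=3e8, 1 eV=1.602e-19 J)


E_photon = hc / lambda
= (6.626e-34)(3e8) / (464.5e-9)
= 4.2794e-19 J
= 2.6713 eV
KE = E_photon - phi
= 2.6713 - 1.52
= 1.1513 eV

1.1513


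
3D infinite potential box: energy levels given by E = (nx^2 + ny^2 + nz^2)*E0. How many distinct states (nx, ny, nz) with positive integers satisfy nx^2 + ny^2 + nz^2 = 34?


Enumerate all (nx, ny, nz) with nx^2 + ny^2 + nz^2 = 34:
(3,3,4)
(3,4,3)
(4,3,3)
Total degeneracy = 3

3


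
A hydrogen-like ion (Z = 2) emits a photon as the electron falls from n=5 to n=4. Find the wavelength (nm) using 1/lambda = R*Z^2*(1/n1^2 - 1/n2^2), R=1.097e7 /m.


1/lambda = R * Z^2 * (1/n1^2 - 1/n2^2)
= 1.097e7 * 2^2 * (1/4^2 - 1/5^2)
= 1.097e7 * 4 * (0.0625 - 0.04)
= 9.8730e+05 /m
lambda = 1 / 9.8730e+05
= 1012.8634 nm

1012.8634


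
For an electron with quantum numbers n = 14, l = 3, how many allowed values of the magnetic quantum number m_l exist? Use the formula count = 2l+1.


m_l ranges from -l to +l in integer steps
So m_l goes from -3 to +3
Count = 2l + 1 = 2*3 + 1
= 7

7


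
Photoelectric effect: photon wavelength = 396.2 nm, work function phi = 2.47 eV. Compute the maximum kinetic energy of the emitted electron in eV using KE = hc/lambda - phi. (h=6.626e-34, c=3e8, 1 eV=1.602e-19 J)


E_photon = hc / lambda
= (6.626e-34)(3e8) / (396.2e-9)
= 5.0172e-19 J
= 3.1318 eV
KE = E_photon - phi
= 3.1318 - 2.47
= 0.6618 eV

0.6618


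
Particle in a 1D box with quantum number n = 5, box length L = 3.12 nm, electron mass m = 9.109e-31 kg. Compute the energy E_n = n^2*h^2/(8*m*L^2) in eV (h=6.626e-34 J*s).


E = n^2 * h^2 / (8 * m * L^2)
= 5^2 * (6.626e-34)^2 / (8 * 9.109e-31 * (3.12e-9)^2)
= 25 * 4.3904e-67 / (8 * 9.109e-31 * 9.7344e-18)
= 1.5473e-19 J
= 0.9659 eV

0.9659


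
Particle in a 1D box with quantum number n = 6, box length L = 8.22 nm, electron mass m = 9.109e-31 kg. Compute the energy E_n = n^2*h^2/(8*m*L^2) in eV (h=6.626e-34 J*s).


E = n^2 * h^2 / (8 * m * L^2)
= 6^2 * (6.626e-34)^2 / (8 * 9.109e-31 * (8.22e-9)^2)
= 36 * 4.3904e-67 / (8 * 9.109e-31 * 6.7568e-17)
= 3.2100e-20 J
= 0.2004 eV

0.2004


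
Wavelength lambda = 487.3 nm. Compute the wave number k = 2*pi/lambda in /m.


k = 2 * pi / lambda
= 6.2832 / (487.3e-9)
= 6.2832 / 4.8730e-07
= 1.2894e+07 /m

1.2894e+07


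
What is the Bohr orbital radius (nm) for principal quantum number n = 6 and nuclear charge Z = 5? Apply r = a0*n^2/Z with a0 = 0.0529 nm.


r = a0 * n^2 / Z
= 0.0529 * 6^2 / 5
= 0.0529 * 36 / 5
= 0.3809 nm

0.3809


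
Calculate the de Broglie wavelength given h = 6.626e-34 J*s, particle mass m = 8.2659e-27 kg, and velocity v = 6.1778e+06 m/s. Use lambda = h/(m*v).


lambda = h / (m * v)
= 6.626e-34 / (8.2659e-27 * 6.1778e+06)
= 6.626e-34 / 5.1065e-20
= 1.2976e-14 m

1.2976e-14


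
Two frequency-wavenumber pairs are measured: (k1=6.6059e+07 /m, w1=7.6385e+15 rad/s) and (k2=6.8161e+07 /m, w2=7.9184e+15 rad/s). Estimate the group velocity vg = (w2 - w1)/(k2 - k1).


vg = (w2 - w1) / (k2 - k1)
= (7.9184e+15 - 7.6385e+15) / (6.8161e+07 - 6.6059e+07)
= 2.7990e+14 / 2.1020e+06
= 1.3316e+08 m/s

1.3316e+08


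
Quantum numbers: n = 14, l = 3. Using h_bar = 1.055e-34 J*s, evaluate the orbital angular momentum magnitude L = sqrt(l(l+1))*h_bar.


L = sqrt(l*(l+1)) * h_bar
= sqrt(3 * 4) * 1.055e-34
= sqrt(12) * 1.055e-34
= 3.4641 * 1.055e-34
= 3.6546e-34 J*s

3.6546e-34


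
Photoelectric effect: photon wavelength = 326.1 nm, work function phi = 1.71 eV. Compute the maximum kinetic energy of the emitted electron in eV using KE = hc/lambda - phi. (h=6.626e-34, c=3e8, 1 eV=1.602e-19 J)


E_photon = hc / lambda
= (6.626e-34)(3e8) / (326.1e-9)
= 6.0957e-19 J
= 3.805 eV
KE = E_photon - phi
= 3.805 - 1.71
= 2.095 eV

2.095


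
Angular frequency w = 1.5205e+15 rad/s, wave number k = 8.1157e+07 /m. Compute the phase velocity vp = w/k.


vp = w / k
= 1.5205e+15 / 8.1157e+07
= 1.8735e+07 m/s

1.8735e+07


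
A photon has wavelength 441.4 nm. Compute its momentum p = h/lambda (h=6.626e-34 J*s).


p = h / lambda
= 6.626e-34 / (441.4e-9)
= 6.626e-34 / 4.4140e-07
= 1.5011e-27 kg*m/s

1.5011e-27


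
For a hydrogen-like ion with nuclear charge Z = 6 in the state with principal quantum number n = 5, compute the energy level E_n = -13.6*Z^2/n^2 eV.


E_n = -13.6 * Z^2 / n^2
= -13.6 * 6^2 / 5^2
= -13.6 * 36 / 25
= -19.584 eV

-19.584


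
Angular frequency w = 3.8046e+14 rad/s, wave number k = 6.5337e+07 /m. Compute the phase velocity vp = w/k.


vp = w / k
= 3.8046e+14 / 6.5337e+07
= 5.8230e+06 m/s

5.8230e+06


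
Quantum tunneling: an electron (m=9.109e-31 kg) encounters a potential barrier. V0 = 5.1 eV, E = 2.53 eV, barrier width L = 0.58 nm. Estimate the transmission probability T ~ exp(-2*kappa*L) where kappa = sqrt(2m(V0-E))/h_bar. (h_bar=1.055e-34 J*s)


V0 - E = 2.57 eV = 4.1171e-19 J
kappa = sqrt(2 * m * (V0-E)) / h_bar
= sqrt(2 * 9.109e-31 * 4.1171e-19) / 1.055e-34
= 8.2091e+09 /m
2*kappa*L = 2 * 8.2091e+09 * 0.58e-9
= 9.5226
T = exp(-9.5226) = 7.318211e-05

7.318211e-05


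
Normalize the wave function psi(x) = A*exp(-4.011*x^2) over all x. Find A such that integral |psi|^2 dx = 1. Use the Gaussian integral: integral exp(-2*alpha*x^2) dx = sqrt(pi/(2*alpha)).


integral |psi|^2 dx = A^2 * sqrt(pi/(2*alpha)) = 1
A^2 = sqrt(2*alpha/pi)
= sqrt(2 * 4.011 / pi)
= 1.597962
A = sqrt(1.597962)
= 1.2641

1.2641


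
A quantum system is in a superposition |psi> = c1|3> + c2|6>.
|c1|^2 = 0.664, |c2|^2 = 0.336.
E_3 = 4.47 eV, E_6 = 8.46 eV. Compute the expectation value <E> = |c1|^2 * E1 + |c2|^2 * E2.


<E> = |c1|^2 * E1 + |c2|^2 * E2
= 0.664 * 4.47 + 0.336 * 8.46
= 2.9681 + 2.8426
= 5.8106 eV

5.8106


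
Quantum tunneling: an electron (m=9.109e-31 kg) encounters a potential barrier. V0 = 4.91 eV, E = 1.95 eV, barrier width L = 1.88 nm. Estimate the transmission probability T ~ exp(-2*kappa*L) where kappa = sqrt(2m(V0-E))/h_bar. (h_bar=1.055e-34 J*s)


V0 - E = 2.96 eV = 4.7419e-19 J
kappa = sqrt(2 * m * (V0-E)) / h_bar
= sqrt(2 * 9.109e-31 * 4.7419e-19) / 1.055e-34
= 8.8100e+09 /m
2*kappa*L = 2 * 8.8100e+09 * 1.88e-9
= 33.1255
T = exp(-33.1255) = 4.109271e-15

4.109271e-15


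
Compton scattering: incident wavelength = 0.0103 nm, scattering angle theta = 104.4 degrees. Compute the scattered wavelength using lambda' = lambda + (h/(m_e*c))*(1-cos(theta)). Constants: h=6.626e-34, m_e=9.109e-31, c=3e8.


Compton wavelength: h/(m_e*c) = 2.4247e-12 m
d_lambda = 2.4247e-12 * (1 - cos(104.4 deg))
= 2.4247e-12 * 1.24869
= 3.0277e-12 m = 0.003028 nm
lambda' = 0.0103 + 0.003028
= 0.013328 nm

0.013328


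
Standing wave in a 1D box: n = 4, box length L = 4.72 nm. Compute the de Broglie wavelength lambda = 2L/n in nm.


lambda = 2L / n
= 2 * 4.72 / 4
= 9.44 / 4
= 2.36 nm

2.36


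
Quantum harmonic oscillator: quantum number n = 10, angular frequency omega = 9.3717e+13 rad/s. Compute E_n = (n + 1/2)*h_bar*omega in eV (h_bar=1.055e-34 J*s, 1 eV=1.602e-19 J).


E = (n + 1/2) * h_bar * omega
= (10 + 0.5) * 1.055e-34 * 9.3717e+13
= 10.5 * 9.8871e-21
= 1.0382e-19 J
= 0.648 eV

0.648


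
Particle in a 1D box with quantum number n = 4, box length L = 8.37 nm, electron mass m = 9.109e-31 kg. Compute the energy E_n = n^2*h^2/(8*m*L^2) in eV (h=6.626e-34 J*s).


E = n^2 * h^2 / (8 * m * L^2)
= 4^2 * (6.626e-34)^2 / (8 * 9.109e-31 * (8.37e-9)^2)
= 16 * 4.3904e-67 / (8 * 9.109e-31 * 7.0057e-17)
= 1.3760e-20 J
= 0.0859 eV

0.0859


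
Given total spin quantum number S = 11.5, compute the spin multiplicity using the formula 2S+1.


Spin multiplicity = 2S + 1
= 2 * 11.5 + 1
= 23.0 + 1
= 24

24


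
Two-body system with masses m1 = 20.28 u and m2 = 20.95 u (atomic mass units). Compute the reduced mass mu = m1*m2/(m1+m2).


mu = m1 * m2 / (m1 + m2)
= 20.28 * 20.95 / (20.28 + 20.95)
= 424.866 / 41.23
= 10.3048 u

10.3048


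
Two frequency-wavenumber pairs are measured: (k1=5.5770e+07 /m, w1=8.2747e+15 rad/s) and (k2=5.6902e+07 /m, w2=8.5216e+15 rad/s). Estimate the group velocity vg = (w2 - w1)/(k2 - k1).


vg = (w2 - w1) / (k2 - k1)
= (8.5216e+15 - 8.2747e+15) / (5.6902e+07 - 5.5770e+07)
= 2.4690e+14 / 1.1320e+06
= 2.1811e+08 m/s

2.1811e+08


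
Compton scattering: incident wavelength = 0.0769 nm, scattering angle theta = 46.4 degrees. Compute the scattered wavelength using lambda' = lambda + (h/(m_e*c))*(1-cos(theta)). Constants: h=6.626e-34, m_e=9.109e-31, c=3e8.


Compton wavelength: h/(m_e*c) = 2.4247e-12 m
d_lambda = 2.4247e-12 * (1 - cos(46.4 deg))
= 2.4247e-12 * 0.31038
= 7.5258e-13 m = 0.000753 nm
lambda' = 0.0769 + 0.000753
= 0.077653 nm

0.077653


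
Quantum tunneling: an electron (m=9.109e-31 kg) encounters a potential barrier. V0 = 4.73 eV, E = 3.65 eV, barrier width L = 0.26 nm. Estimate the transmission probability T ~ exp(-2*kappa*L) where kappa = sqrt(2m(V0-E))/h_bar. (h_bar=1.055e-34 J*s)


V0 - E = 1.08 eV = 1.7302e-19 J
kappa = sqrt(2 * m * (V0-E)) / h_bar
= sqrt(2 * 9.109e-31 * 1.7302e-19) / 1.055e-34
= 5.3216e+09 /m
2*kappa*L = 2 * 5.3216e+09 * 0.26e-9
= 2.7672
T = exp(-2.7672) = 6.283618e-02

6.283618e-02


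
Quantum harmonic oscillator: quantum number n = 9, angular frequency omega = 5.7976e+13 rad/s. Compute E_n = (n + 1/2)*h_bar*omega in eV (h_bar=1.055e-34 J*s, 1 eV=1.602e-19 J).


E = (n + 1/2) * h_bar * omega
= (9 + 0.5) * 1.055e-34 * 5.7976e+13
= 9.5 * 6.1165e-21
= 5.8106e-20 J
= 0.3627 eV

0.3627


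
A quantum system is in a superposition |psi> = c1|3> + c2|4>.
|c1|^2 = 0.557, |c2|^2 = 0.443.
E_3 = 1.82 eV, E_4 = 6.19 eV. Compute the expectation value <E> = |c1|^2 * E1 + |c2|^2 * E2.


<E> = |c1|^2 * E1 + |c2|^2 * E2
= 0.557 * 1.82 + 0.443 * 6.19
= 1.0137 + 2.7422
= 3.7559 eV

3.7559


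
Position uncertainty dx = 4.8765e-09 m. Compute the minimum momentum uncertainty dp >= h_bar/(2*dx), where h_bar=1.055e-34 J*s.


dp = h_bar / (2 * dx)
= 1.055e-34 / (2 * 4.8765e-09)
= 1.055e-34 / 9.7530e-09
= 1.0817e-26 kg*m/s

1.0817e-26


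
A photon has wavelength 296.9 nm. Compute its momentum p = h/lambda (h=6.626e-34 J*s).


p = h / lambda
= 6.626e-34 / (296.9e-9)
= 6.626e-34 / 2.9690e-07
= 2.2317e-27 kg*m/s

2.2317e-27


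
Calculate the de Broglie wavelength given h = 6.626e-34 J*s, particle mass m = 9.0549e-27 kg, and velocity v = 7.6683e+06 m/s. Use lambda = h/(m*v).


lambda = h / (m * v)
= 6.626e-34 / (9.0549e-27 * 7.6683e+06)
= 6.626e-34 / 6.9436e-20
= 9.5426e-15 m

9.5426e-15


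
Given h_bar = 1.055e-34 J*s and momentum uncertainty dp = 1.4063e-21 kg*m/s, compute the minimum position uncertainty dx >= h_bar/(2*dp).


dx = h_bar / (2 * dp)
= 1.055e-34 / (2 * 1.4063e-21)
= 1.055e-34 / 2.8126e-21
= 3.7510e-14 m

3.7510e-14


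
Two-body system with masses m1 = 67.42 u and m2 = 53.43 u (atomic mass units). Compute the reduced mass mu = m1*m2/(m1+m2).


mu = m1 * m2 / (m1 + m2)
= 67.42 * 53.43 / (67.42 + 53.43)
= 3602.2506 / 120.85
= 29.8076 u

29.8076


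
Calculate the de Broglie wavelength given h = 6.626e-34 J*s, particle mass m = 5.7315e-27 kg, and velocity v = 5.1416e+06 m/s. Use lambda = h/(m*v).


lambda = h / (m * v)
= 6.626e-34 / (5.7315e-27 * 5.1416e+06)
= 6.626e-34 / 2.9469e-20
= 2.2485e-14 m

2.2485e-14


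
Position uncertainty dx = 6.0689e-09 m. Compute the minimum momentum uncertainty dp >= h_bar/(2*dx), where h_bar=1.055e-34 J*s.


dp = h_bar / (2 * dx)
= 1.055e-34 / (2 * 6.0689e-09)
= 1.055e-34 / 1.2138e-08
= 8.6919e-27 kg*m/s

8.6919e-27


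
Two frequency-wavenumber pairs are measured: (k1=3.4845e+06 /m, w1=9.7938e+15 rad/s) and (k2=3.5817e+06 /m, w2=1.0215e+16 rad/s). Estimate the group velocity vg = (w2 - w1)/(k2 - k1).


vg = (w2 - w1) / (k2 - k1)
= (1.0215e+16 - 9.7938e+15) / (3.5817e+06 - 3.4845e+06)
= 4.2120e+14 / 9.7200e+04
= 4.3333e+09 m/s

4.3333e+09


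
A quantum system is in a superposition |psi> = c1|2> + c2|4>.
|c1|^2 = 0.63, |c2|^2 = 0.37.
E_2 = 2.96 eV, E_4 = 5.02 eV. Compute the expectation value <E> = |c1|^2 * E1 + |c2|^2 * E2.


<E> = |c1|^2 * E1 + |c2|^2 * E2
= 0.63 * 2.96 + 0.37 * 5.02
= 1.8648 + 1.8574
= 3.7222 eV

3.7222


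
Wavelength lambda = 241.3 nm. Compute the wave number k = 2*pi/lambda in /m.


k = 2 * pi / lambda
= 6.2832 / (241.3e-9)
= 6.2832 / 2.4130e-07
= 2.6039e+07 /m

2.6039e+07


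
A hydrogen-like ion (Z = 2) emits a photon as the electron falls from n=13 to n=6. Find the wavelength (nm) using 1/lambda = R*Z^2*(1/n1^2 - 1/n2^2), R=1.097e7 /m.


1/lambda = R * Z^2 * (1/n1^2 - 1/n2^2)
= 1.097e7 * 2^2 * (1/6^2 - 1/13^2)
= 1.097e7 * 4 * (0.027778 - 0.005917)
= 9.5924e+05 /m
lambda = 1 / 9.5924e+05
= 1042.4877 nm

1042.4877


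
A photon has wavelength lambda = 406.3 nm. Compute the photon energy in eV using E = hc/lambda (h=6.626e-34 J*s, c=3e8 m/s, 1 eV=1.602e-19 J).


E = hc / lambda
= (6.626e-34)(3e8) / (406.3e-9)
= 1.9878e-25 / 4.0630e-07
= 4.8924e-19 J
Converting to eV: 4.8924e-19 / 1.602e-19
= 3.054 eV

3.054


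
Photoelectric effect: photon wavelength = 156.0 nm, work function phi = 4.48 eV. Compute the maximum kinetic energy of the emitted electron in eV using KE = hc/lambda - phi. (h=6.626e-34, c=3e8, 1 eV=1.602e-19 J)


E_photon = hc / lambda
= (6.626e-34)(3e8) / (156.0e-9)
= 1.2742e-18 J
= 7.954 eV
KE = E_photon - phi
= 7.954 - 4.48
= 3.474 eV

3.474


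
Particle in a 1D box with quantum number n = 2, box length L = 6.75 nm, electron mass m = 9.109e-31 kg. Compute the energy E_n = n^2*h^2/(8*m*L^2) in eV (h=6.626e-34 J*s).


E = n^2 * h^2 / (8 * m * L^2)
= 2^2 * (6.626e-34)^2 / (8 * 9.109e-31 * (6.75e-9)^2)
= 4 * 4.3904e-67 / (8 * 9.109e-31 * 4.5563e-17)
= 5.2893e-21 J
= 0.033 eV

0.033


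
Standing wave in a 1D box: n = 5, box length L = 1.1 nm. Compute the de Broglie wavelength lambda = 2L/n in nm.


lambda = 2L / n
= 2 * 1.1 / 5
= 2.2 / 5
= 0.44 nm

0.44


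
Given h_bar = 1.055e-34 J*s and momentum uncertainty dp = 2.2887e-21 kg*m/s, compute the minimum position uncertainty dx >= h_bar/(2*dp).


dx = h_bar / (2 * dp)
= 1.055e-34 / (2 * 2.2887e-21)
= 1.055e-34 / 4.5774e-21
= 2.3048e-14 m

2.3048e-14


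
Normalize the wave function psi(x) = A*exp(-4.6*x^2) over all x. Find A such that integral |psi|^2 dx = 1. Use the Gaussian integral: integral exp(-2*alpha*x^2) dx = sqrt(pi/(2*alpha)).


integral |psi|^2 dx = A^2 * sqrt(pi/(2*alpha)) = 1
A^2 = sqrt(2*alpha/pi)
= sqrt(2 * 4.6 / pi)
= 1.711272
A = sqrt(1.711272)
= 1.3082

1.3082


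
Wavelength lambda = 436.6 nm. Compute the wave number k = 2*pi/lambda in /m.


k = 2 * pi / lambda
= 6.2832 / (436.6e-9)
= 6.2832 / 4.3660e-07
= 1.4391e+07 /m

1.4391e+07


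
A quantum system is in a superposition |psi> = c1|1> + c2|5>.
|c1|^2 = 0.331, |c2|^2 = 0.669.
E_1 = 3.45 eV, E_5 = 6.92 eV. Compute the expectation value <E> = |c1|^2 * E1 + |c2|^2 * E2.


<E> = |c1|^2 * E1 + |c2|^2 * E2
= 0.331 * 3.45 + 0.669 * 6.92
= 1.142 + 4.6295
= 5.7714 eV

5.7714


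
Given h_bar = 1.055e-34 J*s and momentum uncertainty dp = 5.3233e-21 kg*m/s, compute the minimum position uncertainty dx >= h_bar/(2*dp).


dx = h_bar / (2 * dp)
= 1.055e-34 / (2 * 5.3233e-21)
= 1.055e-34 / 1.0647e-20
= 9.9093e-15 m

9.9093e-15


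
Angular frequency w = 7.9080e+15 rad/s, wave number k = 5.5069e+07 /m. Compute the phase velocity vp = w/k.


vp = w / k
= 7.9080e+15 / 5.5069e+07
= 1.4360e+08 m/s

1.4360e+08


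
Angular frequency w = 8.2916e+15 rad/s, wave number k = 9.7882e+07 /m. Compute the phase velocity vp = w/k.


vp = w / k
= 8.2916e+15 / 9.7882e+07
= 8.4710e+07 m/s

8.4710e+07


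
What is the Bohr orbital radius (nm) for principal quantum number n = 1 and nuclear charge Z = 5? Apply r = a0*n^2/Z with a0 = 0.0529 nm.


r = a0 * n^2 / Z
= 0.0529 * 1^2 / 5
= 0.0529 * 1 / 5
= 0.0106 nm

0.0106


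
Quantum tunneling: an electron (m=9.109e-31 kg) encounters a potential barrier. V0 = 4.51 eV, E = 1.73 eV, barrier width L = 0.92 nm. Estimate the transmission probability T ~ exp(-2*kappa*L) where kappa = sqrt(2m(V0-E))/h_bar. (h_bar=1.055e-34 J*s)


V0 - E = 2.78 eV = 4.4536e-19 J
kappa = sqrt(2 * m * (V0-E)) / h_bar
= sqrt(2 * 9.109e-31 * 4.4536e-19) / 1.055e-34
= 8.5379e+09 /m
2*kappa*L = 2 * 8.5379e+09 * 0.92e-9
= 15.7098
T = exp(-15.7098) = 1.504322e-07

1.504322e-07


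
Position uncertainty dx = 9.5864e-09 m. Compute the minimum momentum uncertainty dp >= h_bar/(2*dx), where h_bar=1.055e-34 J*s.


dp = h_bar / (2 * dx)
= 1.055e-34 / (2 * 9.5864e-09)
= 1.055e-34 / 1.9173e-08
= 5.5026e-27 kg*m/s

5.5026e-27


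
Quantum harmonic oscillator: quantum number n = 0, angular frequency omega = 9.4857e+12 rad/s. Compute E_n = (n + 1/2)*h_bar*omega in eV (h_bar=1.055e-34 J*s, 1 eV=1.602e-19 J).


E = (n + 1/2) * h_bar * omega
= (0 + 0.5) * 1.055e-34 * 9.4857e+12
= 0.5 * 1.0007e-21
= 5.0037e-22 J
= 0.0031 eV

0.0031


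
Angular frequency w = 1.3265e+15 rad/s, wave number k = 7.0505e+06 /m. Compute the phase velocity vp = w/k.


vp = w / k
= 1.3265e+15 / 7.0505e+06
= 1.8814e+08 m/s

1.8814e+08


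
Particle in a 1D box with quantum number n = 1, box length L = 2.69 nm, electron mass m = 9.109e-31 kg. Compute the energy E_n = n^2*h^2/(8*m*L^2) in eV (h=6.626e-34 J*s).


E = n^2 * h^2 / (8 * m * L^2)
= 1^2 * (6.626e-34)^2 / (8 * 9.109e-31 * (2.69e-9)^2)
= 1 * 4.3904e-67 / (8 * 9.109e-31 * 7.2361e-18)
= 8.3260e-21 J
= 0.052 eV

0.052


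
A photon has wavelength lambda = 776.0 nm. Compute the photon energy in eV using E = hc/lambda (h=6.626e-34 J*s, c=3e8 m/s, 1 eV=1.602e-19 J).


E = hc / lambda
= (6.626e-34)(3e8) / (776.0e-9)
= 1.9878e-25 / 7.7600e-07
= 2.5616e-19 J
Converting to eV: 2.5616e-19 / 1.602e-19
= 1.599 eV

1.599
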